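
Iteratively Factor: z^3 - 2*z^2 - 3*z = (z)*(z^2 - 2*z - 3) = z*(z + 1)*(z - 3)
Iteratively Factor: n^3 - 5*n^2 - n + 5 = (n - 1)*(n^2 - 4*n - 5) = (n - 5)*(n - 1)*(n + 1)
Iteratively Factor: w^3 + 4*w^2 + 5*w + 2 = (w + 1)*(w^2 + 3*w + 2) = (w + 1)*(w + 2)*(w + 1)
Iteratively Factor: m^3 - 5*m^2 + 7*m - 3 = (m - 1)*(m^2 - 4*m + 3) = (m - 3)*(m - 1)*(m - 1)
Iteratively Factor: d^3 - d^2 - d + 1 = (d + 1)*(d^2 - 2*d + 1) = (d - 1)*(d + 1)*(d - 1)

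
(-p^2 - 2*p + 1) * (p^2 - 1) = -p^4 - 2*p^3 + 2*p^2 + 2*p - 1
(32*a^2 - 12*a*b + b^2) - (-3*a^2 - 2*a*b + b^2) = 35*a^2 - 10*a*b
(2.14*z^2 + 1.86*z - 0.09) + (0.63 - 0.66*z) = 2.14*z^2 + 1.2*z + 0.54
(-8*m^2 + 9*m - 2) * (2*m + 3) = -16*m^3 - 6*m^2 + 23*m - 6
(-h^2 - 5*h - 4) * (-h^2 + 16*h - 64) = h^4 - 11*h^3 - 12*h^2 + 256*h + 256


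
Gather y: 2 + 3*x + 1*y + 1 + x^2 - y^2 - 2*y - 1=x^2 + 3*x - y^2 - y + 2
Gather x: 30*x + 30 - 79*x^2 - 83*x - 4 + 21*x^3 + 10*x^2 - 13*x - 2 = 21*x^3 - 69*x^2 - 66*x + 24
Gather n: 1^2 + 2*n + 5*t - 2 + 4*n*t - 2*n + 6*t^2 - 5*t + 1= 4*n*t + 6*t^2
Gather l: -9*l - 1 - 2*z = -9*l - 2*z - 1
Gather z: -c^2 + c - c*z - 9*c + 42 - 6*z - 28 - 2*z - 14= -c^2 - 8*c + z*(-c - 8)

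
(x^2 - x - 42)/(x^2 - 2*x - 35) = (x + 6)/(x + 5)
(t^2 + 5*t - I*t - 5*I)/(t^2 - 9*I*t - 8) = (t + 5)/(t - 8*I)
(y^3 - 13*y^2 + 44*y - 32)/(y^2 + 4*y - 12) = (y^3 - 13*y^2 + 44*y - 32)/(y^2 + 4*y - 12)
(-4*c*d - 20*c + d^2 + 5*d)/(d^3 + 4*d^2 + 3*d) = (-4*c*d - 20*c + d^2 + 5*d)/(d*(d^2 + 4*d + 3))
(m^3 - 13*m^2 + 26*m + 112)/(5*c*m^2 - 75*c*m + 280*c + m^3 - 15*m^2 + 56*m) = (m + 2)/(5*c + m)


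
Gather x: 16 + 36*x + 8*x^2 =8*x^2 + 36*x + 16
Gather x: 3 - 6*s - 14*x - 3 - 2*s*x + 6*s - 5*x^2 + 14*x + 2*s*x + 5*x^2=0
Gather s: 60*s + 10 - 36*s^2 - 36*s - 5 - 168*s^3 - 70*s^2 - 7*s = -168*s^3 - 106*s^2 + 17*s + 5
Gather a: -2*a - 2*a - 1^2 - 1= -4*a - 2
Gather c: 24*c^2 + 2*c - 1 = 24*c^2 + 2*c - 1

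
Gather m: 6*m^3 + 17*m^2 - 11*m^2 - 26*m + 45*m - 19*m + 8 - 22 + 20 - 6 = 6*m^3 + 6*m^2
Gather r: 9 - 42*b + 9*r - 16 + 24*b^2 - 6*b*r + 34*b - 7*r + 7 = 24*b^2 - 8*b + r*(2 - 6*b)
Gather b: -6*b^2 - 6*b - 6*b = -6*b^2 - 12*b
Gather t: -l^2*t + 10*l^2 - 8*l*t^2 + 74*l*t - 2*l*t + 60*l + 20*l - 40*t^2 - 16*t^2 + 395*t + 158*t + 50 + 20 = 10*l^2 + 80*l + t^2*(-8*l - 56) + t*(-l^2 + 72*l + 553) + 70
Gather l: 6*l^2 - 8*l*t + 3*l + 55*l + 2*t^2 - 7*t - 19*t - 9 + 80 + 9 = 6*l^2 + l*(58 - 8*t) + 2*t^2 - 26*t + 80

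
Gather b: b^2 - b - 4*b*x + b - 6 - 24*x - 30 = b^2 - 4*b*x - 24*x - 36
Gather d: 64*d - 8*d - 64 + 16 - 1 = 56*d - 49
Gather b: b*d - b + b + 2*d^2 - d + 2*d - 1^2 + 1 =b*d + 2*d^2 + d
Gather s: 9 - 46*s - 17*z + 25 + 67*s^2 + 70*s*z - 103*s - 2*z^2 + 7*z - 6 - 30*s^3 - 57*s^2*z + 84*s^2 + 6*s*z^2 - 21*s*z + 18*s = -30*s^3 + s^2*(151 - 57*z) + s*(6*z^2 + 49*z - 131) - 2*z^2 - 10*z + 28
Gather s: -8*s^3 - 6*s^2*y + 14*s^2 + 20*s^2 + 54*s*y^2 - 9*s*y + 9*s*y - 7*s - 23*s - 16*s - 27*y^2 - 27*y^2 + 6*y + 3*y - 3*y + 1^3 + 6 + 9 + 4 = -8*s^3 + s^2*(34 - 6*y) + s*(54*y^2 - 46) - 54*y^2 + 6*y + 20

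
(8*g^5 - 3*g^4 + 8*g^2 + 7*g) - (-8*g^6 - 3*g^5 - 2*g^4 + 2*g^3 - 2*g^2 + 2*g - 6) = 8*g^6 + 11*g^5 - g^4 - 2*g^3 + 10*g^2 + 5*g + 6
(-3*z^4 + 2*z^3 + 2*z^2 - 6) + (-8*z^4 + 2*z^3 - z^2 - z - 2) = -11*z^4 + 4*z^3 + z^2 - z - 8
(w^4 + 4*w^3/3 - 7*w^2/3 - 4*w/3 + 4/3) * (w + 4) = w^5 + 16*w^4/3 + 3*w^3 - 32*w^2/3 - 4*w + 16/3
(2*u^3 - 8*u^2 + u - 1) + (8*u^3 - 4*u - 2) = 10*u^3 - 8*u^2 - 3*u - 3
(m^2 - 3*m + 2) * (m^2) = m^4 - 3*m^3 + 2*m^2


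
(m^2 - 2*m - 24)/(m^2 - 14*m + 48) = (m + 4)/(m - 8)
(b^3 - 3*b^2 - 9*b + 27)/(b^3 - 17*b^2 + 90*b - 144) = (b^2 - 9)/(b^2 - 14*b + 48)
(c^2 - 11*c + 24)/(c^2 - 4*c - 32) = (c - 3)/(c + 4)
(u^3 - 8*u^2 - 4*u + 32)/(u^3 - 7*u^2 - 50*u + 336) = (u^2 - 4)/(u^2 + u - 42)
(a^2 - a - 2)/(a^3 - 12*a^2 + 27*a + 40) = (a - 2)/(a^2 - 13*a + 40)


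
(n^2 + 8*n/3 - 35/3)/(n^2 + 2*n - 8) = (3*n^2 + 8*n - 35)/(3*(n^2 + 2*n - 8))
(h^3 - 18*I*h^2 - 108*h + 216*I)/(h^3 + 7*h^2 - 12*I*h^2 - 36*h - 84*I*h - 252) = (h - 6*I)/(h + 7)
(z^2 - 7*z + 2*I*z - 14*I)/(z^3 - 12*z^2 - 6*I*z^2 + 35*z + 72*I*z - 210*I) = (z + 2*I)/(z^2 - z*(5 + 6*I) + 30*I)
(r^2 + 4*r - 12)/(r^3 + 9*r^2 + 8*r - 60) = 1/(r + 5)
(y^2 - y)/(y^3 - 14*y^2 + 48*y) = (y - 1)/(y^2 - 14*y + 48)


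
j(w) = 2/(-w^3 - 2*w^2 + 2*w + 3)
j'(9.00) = 0.00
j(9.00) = 0.00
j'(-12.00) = 0.00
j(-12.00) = 0.00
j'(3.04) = 0.05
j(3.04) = -0.05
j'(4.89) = 0.01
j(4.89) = -0.01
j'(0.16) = -0.24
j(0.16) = 0.61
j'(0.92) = 1.50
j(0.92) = 0.84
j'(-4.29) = 0.05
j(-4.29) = 0.05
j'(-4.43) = 0.04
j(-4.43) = 0.05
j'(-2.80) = 1.53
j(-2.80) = 0.54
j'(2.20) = 0.26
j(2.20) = -0.15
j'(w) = 2*(3*w^2 + 4*w - 2)/(-w^3 - 2*w^2 + 2*w + 3)^2 = 2*(3*w^2 + 4*w - 2)/(w^3 + 2*w^2 - 2*w - 3)^2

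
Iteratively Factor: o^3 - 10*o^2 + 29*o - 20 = (o - 5)*(o^2 - 5*o + 4) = (o - 5)*(o - 4)*(o - 1)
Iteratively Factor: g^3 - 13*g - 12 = (g - 4)*(g^2 + 4*g + 3) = (g - 4)*(g + 1)*(g + 3)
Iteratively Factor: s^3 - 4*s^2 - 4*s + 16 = (s - 2)*(s^2 - 2*s - 8) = (s - 4)*(s - 2)*(s + 2)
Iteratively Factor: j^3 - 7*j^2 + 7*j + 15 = (j - 3)*(j^2 - 4*j - 5) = (j - 3)*(j + 1)*(j - 5)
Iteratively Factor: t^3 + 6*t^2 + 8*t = (t)*(t^2 + 6*t + 8) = t*(t + 2)*(t + 4)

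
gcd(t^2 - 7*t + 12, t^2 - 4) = 1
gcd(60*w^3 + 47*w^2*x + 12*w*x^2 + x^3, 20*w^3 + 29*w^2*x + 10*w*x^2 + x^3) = 20*w^2 + 9*w*x + x^2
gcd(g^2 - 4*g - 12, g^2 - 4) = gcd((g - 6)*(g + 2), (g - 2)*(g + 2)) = g + 2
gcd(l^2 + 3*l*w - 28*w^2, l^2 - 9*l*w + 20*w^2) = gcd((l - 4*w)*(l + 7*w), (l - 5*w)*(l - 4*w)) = -l + 4*w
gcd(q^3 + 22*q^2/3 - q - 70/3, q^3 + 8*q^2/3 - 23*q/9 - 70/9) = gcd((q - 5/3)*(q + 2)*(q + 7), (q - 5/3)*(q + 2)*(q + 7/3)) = q^2 + q/3 - 10/3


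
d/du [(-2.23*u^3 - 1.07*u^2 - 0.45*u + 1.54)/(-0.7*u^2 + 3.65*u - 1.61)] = (1.561*u^4 - 16.279*u^3 + 6.5504*u^2 + 5.6014*u - 4.8965)/(0.49*u^4 - 5.11*u^3 + 15.5765*u^2 - 11.753*u + 2.5921)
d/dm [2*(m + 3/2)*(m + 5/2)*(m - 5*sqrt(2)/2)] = 6*m^2 - 10*sqrt(2)*m + 16*m - 20*sqrt(2) + 15/2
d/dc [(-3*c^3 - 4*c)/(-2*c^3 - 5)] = (-16*c^3 + 45*c^2 + 20)/(4*c^6 + 20*c^3 + 25)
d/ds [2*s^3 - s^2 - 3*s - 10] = 6*s^2 - 2*s - 3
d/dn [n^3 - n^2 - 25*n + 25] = 3*n^2 - 2*n - 25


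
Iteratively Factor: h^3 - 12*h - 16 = (h + 2)*(h^2 - 2*h - 8) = (h - 4)*(h + 2)*(h + 2)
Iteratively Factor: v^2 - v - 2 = (v - 2)*(v + 1)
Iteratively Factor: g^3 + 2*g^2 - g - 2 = (g - 1)*(g^2 + 3*g + 2) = (g - 1)*(g + 1)*(g + 2)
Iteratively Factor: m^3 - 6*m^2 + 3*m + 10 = (m - 2)*(m^2 - 4*m - 5) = (m - 5)*(m - 2)*(m + 1)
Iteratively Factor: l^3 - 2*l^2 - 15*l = (l)*(l^2 - 2*l - 15) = l*(l + 3)*(l - 5)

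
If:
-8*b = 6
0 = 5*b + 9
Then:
No Solution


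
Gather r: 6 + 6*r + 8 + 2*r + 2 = 8*r + 16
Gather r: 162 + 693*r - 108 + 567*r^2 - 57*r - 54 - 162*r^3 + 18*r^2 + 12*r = -162*r^3 + 585*r^2 + 648*r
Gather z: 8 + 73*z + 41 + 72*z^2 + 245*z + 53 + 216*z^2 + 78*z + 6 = 288*z^2 + 396*z + 108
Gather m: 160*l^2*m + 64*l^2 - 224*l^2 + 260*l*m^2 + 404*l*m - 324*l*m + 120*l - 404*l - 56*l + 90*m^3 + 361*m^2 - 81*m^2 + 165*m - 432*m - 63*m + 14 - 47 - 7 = -160*l^2 - 340*l + 90*m^3 + m^2*(260*l + 280) + m*(160*l^2 + 80*l - 330) - 40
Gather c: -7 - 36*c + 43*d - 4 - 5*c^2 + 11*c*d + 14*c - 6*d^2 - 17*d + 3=-5*c^2 + c*(11*d - 22) - 6*d^2 + 26*d - 8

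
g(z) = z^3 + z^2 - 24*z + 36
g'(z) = 3*z^2 + 2*z - 24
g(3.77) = 13.32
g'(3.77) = 26.18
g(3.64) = 10.12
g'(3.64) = 23.03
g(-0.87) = 56.98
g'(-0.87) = -23.47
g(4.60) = 44.10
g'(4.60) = 48.68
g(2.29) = -1.71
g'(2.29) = -3.69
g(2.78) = -1.51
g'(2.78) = 4.75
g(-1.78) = 76.25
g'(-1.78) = -18.05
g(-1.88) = 78.01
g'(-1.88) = -17.16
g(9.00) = 630.00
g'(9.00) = 237.00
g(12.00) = 1620.00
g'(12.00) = 432.00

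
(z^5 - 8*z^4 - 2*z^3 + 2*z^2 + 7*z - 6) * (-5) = -5*z^5 + 40*z^4 + 10*z^3 - 10*z^2 - 35*z + 30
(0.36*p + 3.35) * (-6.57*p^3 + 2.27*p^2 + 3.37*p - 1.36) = -2.3652*p^4 - 21.1923*p^3 + 8.8177*p^2 + 10.7999*p - 4.556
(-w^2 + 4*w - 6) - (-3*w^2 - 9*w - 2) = 2*w^2 + 13*w - 4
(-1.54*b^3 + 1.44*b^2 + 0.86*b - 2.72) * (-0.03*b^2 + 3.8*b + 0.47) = 0.0462*b^5 - 5.8952*b^4 + 4.7224*b^3 + 4.0264*b^2 - 9.9318*b - 1.2784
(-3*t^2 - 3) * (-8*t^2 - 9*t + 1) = 24*t^4 + 27*t^3 + 21*t^2 + 27*t - 3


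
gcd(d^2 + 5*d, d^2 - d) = d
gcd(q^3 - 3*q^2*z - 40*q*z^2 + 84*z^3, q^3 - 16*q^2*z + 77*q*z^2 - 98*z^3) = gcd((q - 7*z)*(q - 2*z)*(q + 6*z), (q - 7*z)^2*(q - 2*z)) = q^2 - 9*q*z + 14*z^2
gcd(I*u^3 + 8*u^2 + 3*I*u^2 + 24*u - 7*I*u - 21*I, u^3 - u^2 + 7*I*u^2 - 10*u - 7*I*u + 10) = 1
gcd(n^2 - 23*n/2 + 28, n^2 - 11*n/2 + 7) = n - 7/2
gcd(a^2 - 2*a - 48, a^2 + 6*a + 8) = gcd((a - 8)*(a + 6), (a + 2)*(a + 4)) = 1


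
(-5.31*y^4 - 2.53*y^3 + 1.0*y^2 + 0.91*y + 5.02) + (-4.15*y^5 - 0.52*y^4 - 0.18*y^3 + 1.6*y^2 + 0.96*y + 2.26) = -4.15*y^5 - 5.83*y^4 - 2.71*y^3 + 2.6*y^2 + 1.87*y + 7.28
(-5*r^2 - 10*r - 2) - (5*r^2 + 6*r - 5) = -10*r^2 - 16*r + 3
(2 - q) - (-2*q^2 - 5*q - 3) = 2*q^2 + 4*q + 5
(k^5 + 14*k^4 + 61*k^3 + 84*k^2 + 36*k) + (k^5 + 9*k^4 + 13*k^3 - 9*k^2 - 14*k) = 2*k^5 + 23*k^4 + 74*k^3 + 75*k^2 + 22*k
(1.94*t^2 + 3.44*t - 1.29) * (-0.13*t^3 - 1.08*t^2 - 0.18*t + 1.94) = -0.2522*t^5 - 2.5424*t^4 - 3.8967*t^3 + 4.5376*t^2 + 6.9058*t - 2.5026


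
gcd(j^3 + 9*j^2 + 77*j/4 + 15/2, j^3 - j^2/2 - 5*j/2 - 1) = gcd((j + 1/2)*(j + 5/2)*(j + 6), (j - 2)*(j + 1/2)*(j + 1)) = j + 1/2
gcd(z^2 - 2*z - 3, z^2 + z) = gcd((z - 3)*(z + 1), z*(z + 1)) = z + 1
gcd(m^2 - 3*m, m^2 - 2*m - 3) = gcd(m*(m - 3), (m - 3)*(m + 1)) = m - 3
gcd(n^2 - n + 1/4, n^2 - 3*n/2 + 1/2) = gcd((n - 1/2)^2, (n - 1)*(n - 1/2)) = n - 1/2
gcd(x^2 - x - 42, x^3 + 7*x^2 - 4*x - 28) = 1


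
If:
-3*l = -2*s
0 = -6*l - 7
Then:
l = -7/6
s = -7/4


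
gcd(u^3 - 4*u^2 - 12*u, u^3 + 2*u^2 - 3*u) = u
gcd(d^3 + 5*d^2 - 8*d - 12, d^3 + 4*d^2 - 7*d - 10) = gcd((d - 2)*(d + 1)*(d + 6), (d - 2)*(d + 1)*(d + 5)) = d^2 - d - 2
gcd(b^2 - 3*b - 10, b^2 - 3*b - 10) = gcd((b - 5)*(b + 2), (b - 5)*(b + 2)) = b^2 - 3*b - 10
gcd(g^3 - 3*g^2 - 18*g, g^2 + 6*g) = g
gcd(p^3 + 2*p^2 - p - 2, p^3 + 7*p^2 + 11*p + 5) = p + 1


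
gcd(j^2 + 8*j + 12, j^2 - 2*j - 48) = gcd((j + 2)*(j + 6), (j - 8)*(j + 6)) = j + 6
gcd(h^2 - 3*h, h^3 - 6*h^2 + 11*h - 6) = h - 3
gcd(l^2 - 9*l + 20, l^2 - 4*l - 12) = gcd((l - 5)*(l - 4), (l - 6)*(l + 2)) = 1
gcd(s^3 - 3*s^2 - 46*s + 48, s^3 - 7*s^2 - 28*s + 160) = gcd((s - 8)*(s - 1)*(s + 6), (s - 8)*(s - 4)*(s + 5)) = s - 8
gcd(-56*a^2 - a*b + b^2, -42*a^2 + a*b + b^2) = 7*a + b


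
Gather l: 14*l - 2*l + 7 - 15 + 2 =12*l - 6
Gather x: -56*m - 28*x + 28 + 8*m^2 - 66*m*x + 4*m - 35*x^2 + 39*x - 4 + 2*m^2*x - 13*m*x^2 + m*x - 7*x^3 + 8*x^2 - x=8*m^2 - 52*m - 7*x^3 + x^2*(-13*m - 27) + x*(2*m^2 - 65*m + 10) + 24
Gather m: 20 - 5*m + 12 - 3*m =32 - 8*m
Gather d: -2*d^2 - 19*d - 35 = -2*d^2 - 19*d - 35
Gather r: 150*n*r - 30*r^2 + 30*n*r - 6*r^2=180*n*r - 36*r^2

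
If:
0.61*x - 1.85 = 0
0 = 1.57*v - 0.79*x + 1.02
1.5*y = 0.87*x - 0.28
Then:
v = 0.88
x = 3.03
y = 1.57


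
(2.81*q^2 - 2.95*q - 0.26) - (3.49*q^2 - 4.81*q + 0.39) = -0.68*q^2 + 1.86*q - 0.65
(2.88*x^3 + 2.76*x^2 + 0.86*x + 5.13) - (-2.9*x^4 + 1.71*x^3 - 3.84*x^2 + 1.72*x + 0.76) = 2.9*x^4 + 1.17*x^3 + 6.6*x^2 - 0.86*x + 4.37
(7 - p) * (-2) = 2*p - 14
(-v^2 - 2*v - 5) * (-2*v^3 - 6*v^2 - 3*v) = 2*v^5 + 10*v^4 + 25*v^3 + 36*v^2 + 15*v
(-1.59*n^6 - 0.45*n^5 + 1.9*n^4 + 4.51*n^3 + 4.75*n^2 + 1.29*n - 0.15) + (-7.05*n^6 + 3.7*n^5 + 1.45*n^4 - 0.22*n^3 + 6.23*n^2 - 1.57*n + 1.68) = -8.64*n^6 + 3.25*n^5 + 3.35*n^4 + 4.29*n^3 + 10.98*n^2 - 0.28*n + 1.53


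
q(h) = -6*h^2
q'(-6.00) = 72.00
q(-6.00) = -216.00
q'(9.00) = -108.00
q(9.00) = -486.00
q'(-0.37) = 4.44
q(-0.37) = -0.82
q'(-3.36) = 40.32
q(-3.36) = -67.74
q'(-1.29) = 15.48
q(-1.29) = -9.98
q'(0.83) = -9.96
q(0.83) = -4.13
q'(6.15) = -73.80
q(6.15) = -226.94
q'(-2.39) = 28.68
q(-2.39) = -34.27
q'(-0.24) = 2.88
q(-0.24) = -0.35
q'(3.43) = -41.16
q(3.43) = -70.59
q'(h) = -12*h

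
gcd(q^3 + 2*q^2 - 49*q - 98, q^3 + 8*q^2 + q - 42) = q + 7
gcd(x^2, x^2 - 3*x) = x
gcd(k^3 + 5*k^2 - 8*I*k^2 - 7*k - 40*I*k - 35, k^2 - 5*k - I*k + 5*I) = k - I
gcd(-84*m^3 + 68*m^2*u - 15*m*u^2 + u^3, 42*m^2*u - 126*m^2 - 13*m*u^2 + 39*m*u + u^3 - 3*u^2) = 42*m^2 - 13*m*u + u^2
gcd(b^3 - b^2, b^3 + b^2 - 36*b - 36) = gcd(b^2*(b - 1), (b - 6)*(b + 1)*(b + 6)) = 1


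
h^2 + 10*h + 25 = (h + 5)^2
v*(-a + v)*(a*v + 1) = -a^2*v^2 + a*v^3 - a*v + v^2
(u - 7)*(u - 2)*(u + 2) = u^3 - 7*u^2 - 4*u + 28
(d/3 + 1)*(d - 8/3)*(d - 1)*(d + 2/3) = d^4/3 - 79*d^2/27 + 22*d/27 + 16/9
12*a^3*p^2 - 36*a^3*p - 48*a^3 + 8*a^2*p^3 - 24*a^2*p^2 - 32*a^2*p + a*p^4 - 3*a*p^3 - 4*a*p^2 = (2*a + p)*(6*a + p)*(p - 4)*(a*p + a)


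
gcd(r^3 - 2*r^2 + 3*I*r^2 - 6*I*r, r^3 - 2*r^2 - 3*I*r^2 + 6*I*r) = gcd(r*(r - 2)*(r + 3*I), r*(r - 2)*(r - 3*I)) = r^2 - 2*r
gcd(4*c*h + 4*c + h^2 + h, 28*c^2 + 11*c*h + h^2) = 4*c + h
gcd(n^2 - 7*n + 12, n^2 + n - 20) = n - 4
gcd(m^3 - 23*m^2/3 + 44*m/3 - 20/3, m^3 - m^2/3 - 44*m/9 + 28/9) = m^2 - 8*m/3 + 4/3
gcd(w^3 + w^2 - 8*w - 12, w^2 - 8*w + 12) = 1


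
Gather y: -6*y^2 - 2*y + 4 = -6*y^2 - 2*y + 4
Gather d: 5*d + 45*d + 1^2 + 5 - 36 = 50*d - 30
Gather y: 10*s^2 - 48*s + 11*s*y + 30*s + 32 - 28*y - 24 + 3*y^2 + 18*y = 10*s^2 - 18*s + 3*y^2 + y*(11*s - 10) + 8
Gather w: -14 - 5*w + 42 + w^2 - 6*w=w^2 - 11*w + 28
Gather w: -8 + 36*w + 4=36*w - 4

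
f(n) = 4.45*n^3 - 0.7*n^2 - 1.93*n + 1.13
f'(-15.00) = 3022.82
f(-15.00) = -15146.17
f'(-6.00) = 487.07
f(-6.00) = -973.69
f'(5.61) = 410.37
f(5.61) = 753.96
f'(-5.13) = 356.58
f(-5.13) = -608.17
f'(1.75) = 36.50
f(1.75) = 19.46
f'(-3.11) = 131.55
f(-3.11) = -133.50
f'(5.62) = 411.85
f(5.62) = 758.07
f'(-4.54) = 279.59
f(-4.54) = -420.95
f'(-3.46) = 162.73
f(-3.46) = -184.90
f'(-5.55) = 417.05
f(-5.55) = -770.46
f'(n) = 13.35*n^2 - 1.4*n - 1.93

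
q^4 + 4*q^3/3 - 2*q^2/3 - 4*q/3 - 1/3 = (q - 1)*(q + 1/3)*(q + 1)^2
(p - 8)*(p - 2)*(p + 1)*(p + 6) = p^4 - 3*p^3 - 48*p^2 + 52*p + 96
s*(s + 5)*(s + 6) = s^3 + 11*s^2 + 30*s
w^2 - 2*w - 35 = (w - 7)*(w + 5)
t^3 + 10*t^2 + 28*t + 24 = (t + 2)^2*(t + 6)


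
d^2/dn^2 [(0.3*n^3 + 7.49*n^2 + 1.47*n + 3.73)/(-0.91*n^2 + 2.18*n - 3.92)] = (-32.863058*n^3 + 157.15917*n^2 + 48.200628*n - 264.154328)/(0.753571*n^6 - 5.415774*n^5 + 22.712508*n^4 - 57.019208*n^3 + 97.838496*n^2 - 100.496256*n + 60.236288)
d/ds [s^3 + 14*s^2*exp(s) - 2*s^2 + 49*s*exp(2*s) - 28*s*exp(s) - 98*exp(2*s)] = 14*s^2*exp(s) + 3*s^2 + 98*s*exp(2*s) - 4*s - 147*exp(2*s) - 28*exp(s)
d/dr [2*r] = 2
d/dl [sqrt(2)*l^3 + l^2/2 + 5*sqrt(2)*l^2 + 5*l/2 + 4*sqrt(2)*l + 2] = 3*sqrt(2)*l^2 + l + 10*sqrt(2)*l + 5/2 + 4*sqrt(2)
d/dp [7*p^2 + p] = 14*p + 1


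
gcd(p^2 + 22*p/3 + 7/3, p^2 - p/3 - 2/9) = p + 1/3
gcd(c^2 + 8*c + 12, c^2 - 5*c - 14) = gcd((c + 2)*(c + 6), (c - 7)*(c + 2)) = c + 2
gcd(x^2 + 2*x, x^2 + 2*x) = x^2 + 2*x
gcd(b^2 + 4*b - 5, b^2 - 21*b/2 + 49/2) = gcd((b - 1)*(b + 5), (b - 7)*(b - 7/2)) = 1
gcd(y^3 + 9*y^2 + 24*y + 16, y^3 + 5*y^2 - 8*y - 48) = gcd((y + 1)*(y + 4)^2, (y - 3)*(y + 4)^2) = y^2 + 8*y + 16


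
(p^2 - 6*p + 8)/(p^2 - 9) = (p^2 - 6*p + 8)/(p^2 - 9)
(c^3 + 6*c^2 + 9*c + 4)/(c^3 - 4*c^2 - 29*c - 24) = (c^2 + 5*c + 4)/(c^2 - 5*c - 24)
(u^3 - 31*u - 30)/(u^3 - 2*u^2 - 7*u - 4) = (u^2 - u - 30)/(u^2 - 3*u - 4)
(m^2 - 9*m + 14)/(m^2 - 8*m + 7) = (m - 2)/(m - 1)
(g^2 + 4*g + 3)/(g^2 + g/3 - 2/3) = 3*(g + 3)/(3*g - 2)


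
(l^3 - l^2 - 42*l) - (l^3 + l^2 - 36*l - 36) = -2*l^2 - 6*l + 36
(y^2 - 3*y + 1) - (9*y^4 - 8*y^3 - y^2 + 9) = -9*y^4 + 8*y^3 + 2*y^2 - 3*y - 8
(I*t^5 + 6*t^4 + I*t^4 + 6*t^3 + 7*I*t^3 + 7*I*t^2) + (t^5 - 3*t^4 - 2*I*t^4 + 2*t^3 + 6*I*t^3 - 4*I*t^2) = t^5 + I*t^5 + 3*t^4 - I*t^4 + 8*t^3 + 13*I*t^3 + 3*I*t^2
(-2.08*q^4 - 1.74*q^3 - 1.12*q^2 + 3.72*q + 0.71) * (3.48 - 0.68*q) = 1.4144*q^5 - 6.0552*q^4 - 5.2936*q^3 - 6.4272*q^2 + 12.4628*q + 2.4708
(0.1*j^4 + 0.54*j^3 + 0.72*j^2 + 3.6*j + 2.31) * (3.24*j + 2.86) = 0.324*j^5 + 2.0356*j^4 + 3.8772*j^3 + 13.7232*j^2 + 17.7804*j + 6.6066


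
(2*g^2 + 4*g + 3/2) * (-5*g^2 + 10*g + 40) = -10*g^4 + 225*g^2/2 + 175*g + 60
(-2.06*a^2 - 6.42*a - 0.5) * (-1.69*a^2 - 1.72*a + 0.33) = 3.4814*a^4 + 14.393*a^3 + 11.2076*a^2 - 1.2586*a - 0.165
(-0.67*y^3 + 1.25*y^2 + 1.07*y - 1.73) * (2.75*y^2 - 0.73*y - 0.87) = -1.8425*y^5 + 3.9266*y^4 + 2.6129*y^3 - 6.6261*y^2 + 0.332*y + 1.5051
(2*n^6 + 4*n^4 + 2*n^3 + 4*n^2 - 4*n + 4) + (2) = 2*n^6 + 4*n^4 + 2*n^3 + 4*n^2 - 4*n + 6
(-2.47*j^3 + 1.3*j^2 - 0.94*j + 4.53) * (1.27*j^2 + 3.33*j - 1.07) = -3.1369*j^5 - 6.5741*j^4 + 5.7781*j^3 + 1.2319*j^2 + 16.0907*j - 4.8471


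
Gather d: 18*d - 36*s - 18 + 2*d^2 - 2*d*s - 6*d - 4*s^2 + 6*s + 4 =2*d^2 + d*(12 - 2*s) - 4*s^2 - 30*s - 14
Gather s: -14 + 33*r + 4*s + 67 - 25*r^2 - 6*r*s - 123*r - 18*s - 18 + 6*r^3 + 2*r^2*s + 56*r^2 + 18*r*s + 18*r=6*r^3 + 31*r^2 - 72*r + s*(2*r^2 + 12*r - 14) + 35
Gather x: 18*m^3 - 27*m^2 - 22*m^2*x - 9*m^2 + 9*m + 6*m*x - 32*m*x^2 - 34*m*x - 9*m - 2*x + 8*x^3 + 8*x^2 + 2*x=18*m^3 - 36*m^2 + 8*x^3 + x^2*(8 - 32*m) + x*(-22*m^2 - 28*m)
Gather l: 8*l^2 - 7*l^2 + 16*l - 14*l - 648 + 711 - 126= l^2 + 2*l - 63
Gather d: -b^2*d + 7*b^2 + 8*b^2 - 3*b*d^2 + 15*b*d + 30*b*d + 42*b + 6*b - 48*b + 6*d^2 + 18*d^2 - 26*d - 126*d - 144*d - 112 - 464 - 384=15*b^2 + d^2*(24 - 3*b) + d*(-b^2 + 45*b - 296) - 960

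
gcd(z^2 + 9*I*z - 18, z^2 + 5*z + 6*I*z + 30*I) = z + 6*I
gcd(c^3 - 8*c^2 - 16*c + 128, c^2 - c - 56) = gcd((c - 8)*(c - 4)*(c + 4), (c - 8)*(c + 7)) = c - 8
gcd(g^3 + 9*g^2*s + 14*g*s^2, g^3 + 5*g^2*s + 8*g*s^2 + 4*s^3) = g + 2*s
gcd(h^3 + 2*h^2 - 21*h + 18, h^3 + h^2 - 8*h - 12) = h - 3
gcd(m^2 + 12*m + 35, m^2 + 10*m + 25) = m + 5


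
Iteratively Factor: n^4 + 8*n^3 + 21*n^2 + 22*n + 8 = (n + 2)*(n^3 + 6*n^2 + 9*n + 4) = (n + 1)*(n + 2)*(n^2 + 5*n + 4) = (n + 1)*(n + 2)*(n + 4)*(n + 1)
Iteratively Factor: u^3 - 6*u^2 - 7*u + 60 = (u - 4)*(u^2 - 2*u - 15) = (u - 4)*(u + 3)*(u - 5)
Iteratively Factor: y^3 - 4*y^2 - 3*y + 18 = (y - 3)*(y^2 - y - 6) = (y - 3)*(y + 2)*(y - 3)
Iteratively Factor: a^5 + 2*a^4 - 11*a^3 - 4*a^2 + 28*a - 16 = (a + 2)*(a^4 - 11*a^2 + 18*a - 8) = (a - 1)*(a + 2)*(a^3 + a^2 - 10*a + 8) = (a - 1)*(a + 2)*(a + 4)*(a^2 - 3*a + 2) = (a - 2)*(a - 1)*(a + 2)*(a + 4)*(a - 1)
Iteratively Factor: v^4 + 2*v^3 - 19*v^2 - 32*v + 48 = (v + 4)*(v^3 - 2*v^2 - 11*v + 12) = (v - 1)*(v + 4)*(v^2 - v - 12) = (v - 1)*(v + 3)*(v + 4)*(v - 4)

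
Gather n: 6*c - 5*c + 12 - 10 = c + 2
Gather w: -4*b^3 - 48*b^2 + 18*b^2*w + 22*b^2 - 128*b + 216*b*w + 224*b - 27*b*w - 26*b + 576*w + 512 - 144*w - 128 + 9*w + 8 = -4*b^3 - 26*b^2 + 70*b + w*(18*b^2 + 189*b + 441) + 392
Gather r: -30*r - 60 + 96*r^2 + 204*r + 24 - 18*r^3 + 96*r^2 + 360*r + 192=-18*r^3 + 192*r^2 + 534*r + 156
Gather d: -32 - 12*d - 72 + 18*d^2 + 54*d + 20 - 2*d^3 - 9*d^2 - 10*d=-2*d^3 + 9*d^2 + 32*d - 84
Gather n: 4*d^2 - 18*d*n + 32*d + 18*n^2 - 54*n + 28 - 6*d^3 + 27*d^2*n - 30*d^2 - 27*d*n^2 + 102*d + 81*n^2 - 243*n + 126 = -6*d^3 - 26*d^2 + 134*d + n^2*(99 - 27*d) + n*(27*d^2 - 18*d - 297) + 154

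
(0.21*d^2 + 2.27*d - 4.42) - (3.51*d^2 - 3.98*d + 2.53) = -3.3*d^2 + 6.25*d - 6.95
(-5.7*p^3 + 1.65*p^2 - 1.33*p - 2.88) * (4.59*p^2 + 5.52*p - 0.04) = -26.163*p^5 - 23.8905*p^4 + 3.2313*p^3 - 20.6268*p^2 - 15.8444*p + 0.1152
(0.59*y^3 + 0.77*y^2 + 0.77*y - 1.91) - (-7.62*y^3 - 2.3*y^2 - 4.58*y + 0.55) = 8.21*y^3 + 3.07*y^2 + 5.35*y - 2.46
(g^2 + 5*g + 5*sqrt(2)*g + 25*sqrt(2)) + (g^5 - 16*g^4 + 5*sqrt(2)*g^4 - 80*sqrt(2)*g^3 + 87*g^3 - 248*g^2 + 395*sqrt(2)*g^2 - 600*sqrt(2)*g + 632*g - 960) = g^5 - 16*g^4 + 5*sqrt(2)*g^4 - 80*sqrt(2)*g^3 + 87*g^3 - 247*g^2 + 395*sqrt(2)*g^2 - 595*sqrt(2)*g + 637*g - 960 + 25*sqrt(2)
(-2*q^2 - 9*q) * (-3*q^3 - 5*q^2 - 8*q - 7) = 6*q^5 + 37*q^4 + 61*q^3 + 86*q^2 + 63*q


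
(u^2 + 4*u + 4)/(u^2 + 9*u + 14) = (u + 2)/(u + 7)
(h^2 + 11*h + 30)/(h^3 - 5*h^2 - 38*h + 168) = (h + 5)/(h^2 - 11*h + 28)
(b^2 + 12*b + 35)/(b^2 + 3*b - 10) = (b + 7)/(b - 2)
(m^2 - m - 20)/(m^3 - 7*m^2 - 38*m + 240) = (m + 4)/(m^2 - 2*m - 48)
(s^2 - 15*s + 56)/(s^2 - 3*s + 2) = (s^2 - 15*s + 56)/(s^2 - 3*s + 2)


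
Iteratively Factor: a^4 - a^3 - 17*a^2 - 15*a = (a + 1)*(a^3 - 2*a^2 - 15*a) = (a - 5)*(a + 1)*(a^2 + 3*a) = (a - 5)*(a + 1)*(a + 3)*(a)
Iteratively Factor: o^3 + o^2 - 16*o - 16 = (o + 4)*(o^2 - 3*o - 4) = (o + 1)*(o + 4)*(o - 4)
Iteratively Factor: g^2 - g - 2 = (g - 2)*(g + 1)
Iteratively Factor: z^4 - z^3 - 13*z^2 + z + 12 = (z - 1)*(z^3 - 13*z - 12) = (z - 1)*(z + 3)*(z^2 - 3*z - 4) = (z - 1)*(z + 1)*(z + 3)*(z - 4)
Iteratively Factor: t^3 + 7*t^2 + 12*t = (t + 4)*(t^2 + 3*t) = t*(t + 4)*(t + 3)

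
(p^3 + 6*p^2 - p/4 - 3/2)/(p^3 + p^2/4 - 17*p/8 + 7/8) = 2*(2*p^2 + 13*p + 6)/(4*p^2 + 3*p - 7)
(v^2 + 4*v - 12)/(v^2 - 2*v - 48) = (v - 2)/(v - 8)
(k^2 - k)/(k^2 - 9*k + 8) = k/(k - 8)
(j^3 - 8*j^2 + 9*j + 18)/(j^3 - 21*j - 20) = (j^2 - 9*j + 18)/(j^2 - j - 20)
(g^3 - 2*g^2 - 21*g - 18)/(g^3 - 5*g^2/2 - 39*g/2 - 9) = 2*(g + 1)/(2*g + 1)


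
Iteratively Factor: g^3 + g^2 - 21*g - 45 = (g + 3)*(g^2 - 2*g - 15) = (g + 3)^2*(g - 5)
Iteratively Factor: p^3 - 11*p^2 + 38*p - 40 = (p - 4)*(p^2 - 7*p + 10) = (p - 4)*(p - 2)*(p - 5)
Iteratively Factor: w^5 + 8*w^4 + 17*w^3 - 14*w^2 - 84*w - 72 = (w + 3)*(w^4 + 5*w^3 + 2*w^2 - 20*w - 24) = (w + 3)^2*(w^3 + 2*w^2 - 4*w - 8) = (w + 2)*(w + 3)^2*(w^2 - 4) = (w + 2)^2*(w + 3)^2*(w - 2)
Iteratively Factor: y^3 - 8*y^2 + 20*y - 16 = (y - 2)*(y^2 - 6*y + 8) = (y - 2)^2*(y - 4)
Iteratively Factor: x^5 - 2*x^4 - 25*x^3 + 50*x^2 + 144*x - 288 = (x + 3)*(x^4 - 5*x^3 - 10*x^2 + 80*x - 96) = (x - 2)*(x + 3)*(x^3 - 3*x^2 - 16*x + 48) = (x - 2)*(x + 3)*(x + 4)*(x^2 - 7*x + 12) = (x - 4)*(x - 2)*(x + 3)*(x + 4)*(x - 3)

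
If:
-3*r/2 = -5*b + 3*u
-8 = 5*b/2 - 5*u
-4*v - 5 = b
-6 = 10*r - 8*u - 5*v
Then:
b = 1953/1235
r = 121/247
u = 1181/494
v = -2032/1235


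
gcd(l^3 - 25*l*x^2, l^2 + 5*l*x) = l^2 + 5*l*x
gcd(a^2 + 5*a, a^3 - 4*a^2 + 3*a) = a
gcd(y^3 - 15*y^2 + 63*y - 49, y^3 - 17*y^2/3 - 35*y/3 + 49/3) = y^2 - 8*y + 7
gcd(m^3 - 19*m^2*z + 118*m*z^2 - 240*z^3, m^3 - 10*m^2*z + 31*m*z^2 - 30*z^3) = -m + 5*z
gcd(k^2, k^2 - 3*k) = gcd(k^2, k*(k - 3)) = k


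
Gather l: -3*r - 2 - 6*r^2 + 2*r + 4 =-6*r^2 - r + 2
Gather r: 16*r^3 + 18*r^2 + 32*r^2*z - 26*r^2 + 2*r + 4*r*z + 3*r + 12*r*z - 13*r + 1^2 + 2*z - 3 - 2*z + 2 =16*r^3 + r^2*(32*z - 8) + r*(16*z - 8)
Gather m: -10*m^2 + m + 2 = -10*m^2 + m + 2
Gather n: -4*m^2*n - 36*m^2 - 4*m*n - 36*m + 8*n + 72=-36*m^2 - 36*m + n*(-4*m^2 - 4*m + 8) + 72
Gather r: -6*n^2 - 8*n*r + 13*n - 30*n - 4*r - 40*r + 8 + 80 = -6*n^2 - 17*n + r*(-8*n - 44) + 88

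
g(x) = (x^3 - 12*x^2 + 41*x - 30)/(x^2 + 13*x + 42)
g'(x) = (-2*x - 13)*(x^3 - 12*x^2 + 41*x - 30)/(x^2 + 13*x + 42)^2 + (3*x^2 - 24*x + 41)/(x^2 + 13*x + 42) = (x^4 + 26*x^3 - 71*x^2 - 948*x + 2112)/(x^4 + 26*x^3 + 253*x^2 + 1092*x + 1764)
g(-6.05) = 19762.63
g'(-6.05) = 368218.17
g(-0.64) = -1.80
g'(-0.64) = 2.31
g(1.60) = 0.14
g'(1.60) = 0.12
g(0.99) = -0.00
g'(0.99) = 0.36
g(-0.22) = -1.01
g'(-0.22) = 1.51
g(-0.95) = -2.64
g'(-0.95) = 3.14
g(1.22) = 0.07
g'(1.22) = 0.26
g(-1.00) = -2.80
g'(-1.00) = 3.29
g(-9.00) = -350.00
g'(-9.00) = -208.33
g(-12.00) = -132.60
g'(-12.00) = -23.25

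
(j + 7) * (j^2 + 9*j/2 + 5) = j^3 + 23*j^2/2 + 73*j/2 + 35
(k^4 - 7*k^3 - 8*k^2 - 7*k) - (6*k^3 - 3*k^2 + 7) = k^4 - 13*k^3 - 5*k^2 - 7*k - 7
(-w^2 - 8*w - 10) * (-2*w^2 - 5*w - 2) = 2*w^4 + 21*w^3 + 62*w^2 + 66*w + 20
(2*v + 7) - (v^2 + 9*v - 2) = -v^2 - 7*v + 9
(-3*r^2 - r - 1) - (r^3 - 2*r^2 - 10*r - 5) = -r^3 - r^2 + 9*r + 4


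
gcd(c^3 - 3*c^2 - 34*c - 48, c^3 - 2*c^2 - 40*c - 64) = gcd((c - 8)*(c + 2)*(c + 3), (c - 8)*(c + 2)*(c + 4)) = c^2 - 6*c - 16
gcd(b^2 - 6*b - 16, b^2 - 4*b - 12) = b + 2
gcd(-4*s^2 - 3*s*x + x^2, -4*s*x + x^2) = -4*s + x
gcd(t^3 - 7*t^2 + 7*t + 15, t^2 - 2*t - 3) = t^2 - 2*t - 3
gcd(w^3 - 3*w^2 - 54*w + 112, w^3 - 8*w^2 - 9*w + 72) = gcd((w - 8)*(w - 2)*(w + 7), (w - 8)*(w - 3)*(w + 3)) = w - 8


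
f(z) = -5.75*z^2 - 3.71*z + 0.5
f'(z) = -11.5*z - 3.71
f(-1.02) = -1.70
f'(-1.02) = 8.02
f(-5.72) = -166.41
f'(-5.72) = 62.07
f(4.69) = -143.38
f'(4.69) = -57.64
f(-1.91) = -13.39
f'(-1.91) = 18.26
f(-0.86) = -0.56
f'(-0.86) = 6.18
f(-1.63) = -8.73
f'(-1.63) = 15.04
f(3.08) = -65.47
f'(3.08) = -39.13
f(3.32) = -75.20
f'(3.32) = -41.89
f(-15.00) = -1237.60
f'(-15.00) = 168.79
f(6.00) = -228.76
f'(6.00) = -72.71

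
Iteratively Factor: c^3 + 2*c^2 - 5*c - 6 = (c + 3)*(c^2 - c - 2) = (c - 2)*(c + 3)*(c + 1)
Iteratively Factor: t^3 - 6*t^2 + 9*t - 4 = (t - 1)*(t^2 - 5*t + 4) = (t - 1)^2*(t - 4)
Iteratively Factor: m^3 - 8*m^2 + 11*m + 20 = (m + 1)*(m^2 - 9*m + 20) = (m - 4)*(m + 1)*(m - 5)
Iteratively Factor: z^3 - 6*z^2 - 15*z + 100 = (z - 5)*(z^2 - z - 20) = (z - 5)*(z + 4)*(z - 5)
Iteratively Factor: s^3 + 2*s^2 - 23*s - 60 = (s - 5)*(s^2 + 7*s + 12) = (s - 5)*(s + 4)*(s + 3)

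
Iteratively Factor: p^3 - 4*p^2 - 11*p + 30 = (p - 5)*(p^2 + p - 6) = (p - 5)*(p - 2)*(p + 3)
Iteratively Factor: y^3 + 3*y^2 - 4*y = (y + 4)*(y^2 - y) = y*(y + 4)*(y - 1)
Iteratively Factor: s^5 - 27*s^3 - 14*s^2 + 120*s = (s + 3)*(s^4 - 3*s^3 - 18*s^2 + 40*s) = (s - 2)*(s + 3)*(s^3 - s^2 - 20*s) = s*(s - 2)*(s + 3)*(s^2 - s - 20) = s*(s - 2)*(s + 3)*(s + 4)*(s - 5)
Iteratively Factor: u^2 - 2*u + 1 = (u - 1)*(u - 1)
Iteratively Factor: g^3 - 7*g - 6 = (g + 1)*(g^2 - g - 6) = (g - 3)*(g + 1)*(g + 2)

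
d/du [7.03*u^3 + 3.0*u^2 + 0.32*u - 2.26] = 21.09*u^2 + 6.0*u + 0.32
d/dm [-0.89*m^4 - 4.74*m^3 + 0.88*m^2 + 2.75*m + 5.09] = -3.56*m^3 - 14.22*m^2 + 1.76*m + 2.75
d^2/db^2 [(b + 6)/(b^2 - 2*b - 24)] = 2*((-3*b - 4)*(-b^2 + 2*b + 24) - 4*(b - 1)^2*(b + 6))/(-b^2 + 2*b + 24)^3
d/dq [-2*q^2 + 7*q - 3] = 7 - 4*q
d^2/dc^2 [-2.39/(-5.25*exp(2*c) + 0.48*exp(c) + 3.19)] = ((1.1472 - 50.19*exp(c))*(-5.25*exp(2*c) + 0.48*exp(c) + 3.19) - 2.39*(10.5*exp(c) - 0.48)*(21.0*exp(c) - 0.96)*exp(c))*exp(c)/(-5.25*exp(2*c) + 0.48*exp(c) + 3.19)^3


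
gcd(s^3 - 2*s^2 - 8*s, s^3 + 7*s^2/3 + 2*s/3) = s^2 + 2*s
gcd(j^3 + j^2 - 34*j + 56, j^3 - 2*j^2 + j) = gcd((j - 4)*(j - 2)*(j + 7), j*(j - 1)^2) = 1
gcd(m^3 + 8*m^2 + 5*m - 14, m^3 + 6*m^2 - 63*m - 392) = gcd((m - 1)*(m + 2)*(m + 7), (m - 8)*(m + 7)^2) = m + 7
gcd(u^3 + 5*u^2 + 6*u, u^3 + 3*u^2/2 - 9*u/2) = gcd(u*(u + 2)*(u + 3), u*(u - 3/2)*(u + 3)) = u^2 + 3*u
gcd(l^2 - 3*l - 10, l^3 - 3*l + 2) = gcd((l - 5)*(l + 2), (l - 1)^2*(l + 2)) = l + 2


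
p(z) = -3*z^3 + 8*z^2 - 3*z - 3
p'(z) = -9*z^2 + 16*z - 3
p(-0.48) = 0.61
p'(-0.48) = -12.75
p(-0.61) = 2.49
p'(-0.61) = -16.11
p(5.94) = -367.30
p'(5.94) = -225.51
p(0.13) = -3.26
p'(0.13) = -1.07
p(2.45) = -6.45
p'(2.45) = -17.82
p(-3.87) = 302.31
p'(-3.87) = -199.71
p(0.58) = -2.63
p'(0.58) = 3.25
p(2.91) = -17.91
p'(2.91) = -32.65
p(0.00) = -3.00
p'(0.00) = -3.00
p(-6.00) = 951.00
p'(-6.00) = -423.00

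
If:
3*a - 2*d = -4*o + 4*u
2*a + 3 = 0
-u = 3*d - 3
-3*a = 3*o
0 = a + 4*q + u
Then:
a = -3/2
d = 21/20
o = 3/2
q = 33/80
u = -3/20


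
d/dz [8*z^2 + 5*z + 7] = 16*z + 5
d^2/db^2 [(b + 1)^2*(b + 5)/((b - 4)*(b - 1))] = 2*(67*b^3 - 129*b^2 - 159*b + 437)/(b^6 - 15*b^5 + 87*b^4 - 245*b^3 + 348*b^2 - 240*b + 64)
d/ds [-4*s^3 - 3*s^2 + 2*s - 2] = -12*s^2 - 6*s + 2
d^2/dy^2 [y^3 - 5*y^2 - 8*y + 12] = 6*y - 10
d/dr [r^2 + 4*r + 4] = 2*r + 4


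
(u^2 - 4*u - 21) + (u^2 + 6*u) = 2*u^2 + 2*u - 21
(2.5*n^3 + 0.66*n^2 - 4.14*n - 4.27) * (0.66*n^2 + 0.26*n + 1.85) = 1.65*n^5 + 1.0856*n^4 + 2.0642*n^3 - 2.6736*n^2 - 8.7692*n - 7.8995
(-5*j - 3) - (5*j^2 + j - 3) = -5*j^2 - 6*j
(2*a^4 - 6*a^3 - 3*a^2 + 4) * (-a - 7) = -2*a^5 - 8*a^4 + 45*a^3 + 21*a^2 - 4*a - 28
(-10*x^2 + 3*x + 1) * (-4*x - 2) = 40*x^3 + 8*x^2 - 10*x - 2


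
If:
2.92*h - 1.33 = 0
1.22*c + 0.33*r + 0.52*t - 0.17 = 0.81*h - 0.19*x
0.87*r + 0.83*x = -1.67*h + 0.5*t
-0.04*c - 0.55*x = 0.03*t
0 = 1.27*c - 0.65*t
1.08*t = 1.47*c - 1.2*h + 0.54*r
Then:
No Solution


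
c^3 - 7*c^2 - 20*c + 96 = (c - 8)*(c - 3)*(c + 4)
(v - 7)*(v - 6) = v^2 - 13*v + 42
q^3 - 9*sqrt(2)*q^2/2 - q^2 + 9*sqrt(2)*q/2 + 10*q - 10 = (q - 1)*(q - 5*sqrt(2)/2)*(q - 2*sqrt(2))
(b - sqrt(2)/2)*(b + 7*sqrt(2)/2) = b^2 + 3*sqrt(2)*b - 7/2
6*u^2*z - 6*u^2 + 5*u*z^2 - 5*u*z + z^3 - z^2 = (2*u + z)*(3*u + z)*(z - 1)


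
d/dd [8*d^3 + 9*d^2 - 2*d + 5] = 24*d^2 + 18*d - 2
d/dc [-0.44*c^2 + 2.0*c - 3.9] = 2.0 - 0.88*c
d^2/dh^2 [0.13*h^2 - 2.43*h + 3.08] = 0.260000000000000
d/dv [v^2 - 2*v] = 2*v - 2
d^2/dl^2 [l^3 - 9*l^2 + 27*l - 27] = 6*l - 18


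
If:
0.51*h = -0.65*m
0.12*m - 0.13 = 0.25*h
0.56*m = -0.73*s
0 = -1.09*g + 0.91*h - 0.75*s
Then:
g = -0.16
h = -0.38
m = 0.30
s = -0.23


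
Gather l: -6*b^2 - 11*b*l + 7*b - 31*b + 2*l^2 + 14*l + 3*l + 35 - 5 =-6*b^2 - 24*b + 2*l^2 + l*(17 - 11*b) + 30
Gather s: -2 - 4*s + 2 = -4*s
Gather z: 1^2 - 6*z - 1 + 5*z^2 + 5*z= 5*z^2 - z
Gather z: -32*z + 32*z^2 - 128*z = 32*z^2 - 160*z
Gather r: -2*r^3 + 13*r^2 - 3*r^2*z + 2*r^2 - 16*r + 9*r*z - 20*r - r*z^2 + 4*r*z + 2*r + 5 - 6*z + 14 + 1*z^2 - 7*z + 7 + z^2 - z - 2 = -2*r^3 + r^2*(15 - 3*z) + r*(-z^2 + 13*z - 34) + 2*z^2 - 14*z + 24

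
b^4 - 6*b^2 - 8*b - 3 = (b - 3)*(b + 1)^3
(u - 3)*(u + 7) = u^2 + 4*u - 21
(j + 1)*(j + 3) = j^2 + 4*j + 3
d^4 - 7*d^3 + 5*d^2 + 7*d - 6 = (d - 6)*(d - 1)^2*(d + 1)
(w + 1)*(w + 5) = w^2 + 6*w + 5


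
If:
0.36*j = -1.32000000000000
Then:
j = -3.67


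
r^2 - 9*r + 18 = (r - 6)*(r - 3)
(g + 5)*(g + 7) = g^2 + 12*g + 35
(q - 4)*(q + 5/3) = q^2 - 7*q/3 - 20/3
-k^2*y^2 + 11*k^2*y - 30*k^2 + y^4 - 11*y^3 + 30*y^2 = (-k + y)*(k + y)*(y - 6)*(y - 5)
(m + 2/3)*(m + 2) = m^2 + 8*m/3 + 4/3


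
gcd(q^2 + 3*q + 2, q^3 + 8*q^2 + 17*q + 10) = q^2 + 3*q + 2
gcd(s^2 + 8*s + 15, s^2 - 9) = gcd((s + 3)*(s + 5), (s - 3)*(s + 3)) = s + 3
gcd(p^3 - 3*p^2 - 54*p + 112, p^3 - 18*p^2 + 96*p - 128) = p^2 - 10*p + 16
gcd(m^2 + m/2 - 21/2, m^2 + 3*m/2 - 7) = m + 7/2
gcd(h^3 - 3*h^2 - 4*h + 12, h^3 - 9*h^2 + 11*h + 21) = h - 3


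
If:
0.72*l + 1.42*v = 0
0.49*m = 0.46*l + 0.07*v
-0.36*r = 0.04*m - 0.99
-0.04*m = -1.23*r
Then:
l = 22.10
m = 19.15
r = 0.62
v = -11.21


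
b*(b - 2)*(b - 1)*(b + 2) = b^4 - b^3 - 4*b^2 + 4*b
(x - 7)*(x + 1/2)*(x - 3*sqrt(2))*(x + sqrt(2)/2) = x^4 - 13*x^3/2 - 5*sqrt(2)*x^3/2 - 13*x^2/2 + 65*sqrt(2)*x^2/4 + 35*sqrt(2)*x/4 + 39*x/2 + 21/2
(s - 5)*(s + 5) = s^2 - 25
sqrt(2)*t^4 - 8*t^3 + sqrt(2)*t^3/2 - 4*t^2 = t^2*(t - 4*sqrt(2))*(sqrt(2)*t + sqrt(2)/2)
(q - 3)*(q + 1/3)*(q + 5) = q^3 + 7*q^2/3 - 43*q/3 - 5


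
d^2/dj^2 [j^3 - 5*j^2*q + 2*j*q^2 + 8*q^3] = 6*j - 10*q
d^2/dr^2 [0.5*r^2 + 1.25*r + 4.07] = 1.00000000000000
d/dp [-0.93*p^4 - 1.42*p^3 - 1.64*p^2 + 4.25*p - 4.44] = -3.72*p^3 - 4.26*p^2 - 3.28*p + 4.25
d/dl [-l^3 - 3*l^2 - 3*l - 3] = -3*l^2 - 6*l - 3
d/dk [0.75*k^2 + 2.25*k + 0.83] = 1.5*k + 2.25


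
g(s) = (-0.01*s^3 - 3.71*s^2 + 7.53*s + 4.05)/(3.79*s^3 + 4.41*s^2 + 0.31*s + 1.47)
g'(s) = (-11.37*s^2 - 8.82*s - 0.31)*(-0.01*s^3 - 3.71*s^2 + 7.53*s + 4.05)/(3.79*s^3 + 4.41*s^2 + 0.31*s + 1.47)^2 + (-0.03*s^2 - 7.42*s + 7.53)/(3.79*s^3 + 4.41*s^2 + 0.31*s + 1.47) = (1.38777878078145e-17*s^5 + 14.0168*s^4 - 57.0836*s^3 - 80.45*s^2 - 46.6284*s + 9.8136)/(14.3641*s^6 + 33.4278*s^5 + 21.7979*s^4 + 13.8768*s^3 + 13.0615*s^2 + 0.9114*s + 2.1609)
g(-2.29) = 1.50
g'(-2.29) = 1.64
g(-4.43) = 0.42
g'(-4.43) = 0.15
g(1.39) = 0.36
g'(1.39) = -0.73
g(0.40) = 2.54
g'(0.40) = -3.87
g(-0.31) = 0.81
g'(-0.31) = 6.47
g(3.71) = -0.08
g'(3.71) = -0.02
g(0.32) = 2.83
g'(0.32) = -3.28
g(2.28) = 0.03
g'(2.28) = -0.17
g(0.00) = 2.76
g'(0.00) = 4.54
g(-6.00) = 0.26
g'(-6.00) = 0.06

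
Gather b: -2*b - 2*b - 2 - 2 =-4*b - 4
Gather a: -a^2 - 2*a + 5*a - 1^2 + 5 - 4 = -a^2 + 3*a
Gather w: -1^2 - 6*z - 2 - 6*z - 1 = -12*z - 4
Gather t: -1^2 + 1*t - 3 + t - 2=2*t - 6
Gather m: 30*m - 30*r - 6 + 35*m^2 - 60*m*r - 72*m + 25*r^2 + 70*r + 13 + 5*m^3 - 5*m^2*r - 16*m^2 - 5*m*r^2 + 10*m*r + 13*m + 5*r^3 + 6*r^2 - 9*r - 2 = 5*m^3 + m^2*(19 - 5*r) + m*(-5*r^2 - 50*r - 29) + 5*r^3 + 31*r^2 + 31*r + 5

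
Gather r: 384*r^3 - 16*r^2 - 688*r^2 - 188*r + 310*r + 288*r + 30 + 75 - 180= 384*r^3 - 704*r^2 + 410*r - 75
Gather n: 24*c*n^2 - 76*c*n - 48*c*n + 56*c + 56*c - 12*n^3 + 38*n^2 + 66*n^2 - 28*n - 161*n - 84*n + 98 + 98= 112*c - 12*n^3 + n^2*(24*c + 104) + n*(-124*c - 273) + 196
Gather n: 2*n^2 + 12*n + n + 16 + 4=2*n^2 + 13*n + 20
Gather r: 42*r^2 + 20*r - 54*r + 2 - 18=42*r^2 - 34*r - 16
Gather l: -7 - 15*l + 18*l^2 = 18*l^2 - 15*l - 7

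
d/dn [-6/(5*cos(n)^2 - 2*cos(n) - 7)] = 12*(1 - 5*cos(n))*sin(n)/(-5*cos(n)^2 + 2*cos(n) + 7)^2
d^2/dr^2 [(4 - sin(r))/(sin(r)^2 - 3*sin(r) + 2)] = (sin(r)^4 - 12*sin(r)^3 + 10*sin(r)^2 + 36*sin(r) - 44)/((sin(r) - 2)^3*(sin(r) - 1)^2)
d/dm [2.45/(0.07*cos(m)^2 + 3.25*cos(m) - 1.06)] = (0.343*cos(m) + 7.9625)*sin(m)/(0.07*cos(m)^2 + 3.25*cos(m) - 1.06)^2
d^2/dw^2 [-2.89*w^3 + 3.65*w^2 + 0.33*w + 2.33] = 7.3 - 17.34*w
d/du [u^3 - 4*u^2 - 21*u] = 3*u^2 - 8*u - 21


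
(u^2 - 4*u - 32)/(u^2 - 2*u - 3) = (-u^2 + 4*u + 32)/(-u^2 + 2*u + 3)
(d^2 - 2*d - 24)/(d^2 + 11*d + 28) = (d - 6)/(d + 7)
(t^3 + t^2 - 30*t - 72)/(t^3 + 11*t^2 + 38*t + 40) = (t^2 - 3*t - 18)/(t^2 + 7*t + 10)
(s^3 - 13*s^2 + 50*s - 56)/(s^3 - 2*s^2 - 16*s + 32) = (s - 7)/(s + 4)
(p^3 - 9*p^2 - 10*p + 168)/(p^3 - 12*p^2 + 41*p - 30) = (p^2 - 3*p - 28)/(p^2 - 6*p + 5)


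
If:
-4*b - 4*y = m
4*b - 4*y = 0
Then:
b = y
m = -8*y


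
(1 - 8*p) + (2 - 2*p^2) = -2*p^2 - 8*p + 3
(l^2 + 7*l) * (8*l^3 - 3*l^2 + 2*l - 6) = 8*l^5 + 53*l^4 - 19*l^3 + 8*l^2 - 42*l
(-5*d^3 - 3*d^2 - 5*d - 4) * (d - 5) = -5*d^4 + 22*d^3 + 10*d^2 + 21*d + 20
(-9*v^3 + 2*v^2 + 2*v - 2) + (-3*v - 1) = -9*v^3 + 2*v^2 - v - 3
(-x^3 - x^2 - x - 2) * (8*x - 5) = -8*x^4 - 3*x^3 - 3*x^2 - 11*x + 10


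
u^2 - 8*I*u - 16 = (u - 4*I)^2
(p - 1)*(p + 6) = p^2 + 5*p - 6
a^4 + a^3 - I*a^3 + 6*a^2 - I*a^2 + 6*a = a*(a + 1)*(a - 3*I)*(a + 2*I)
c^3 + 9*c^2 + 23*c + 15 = (c + 1)*(c + 3)*(c + 5)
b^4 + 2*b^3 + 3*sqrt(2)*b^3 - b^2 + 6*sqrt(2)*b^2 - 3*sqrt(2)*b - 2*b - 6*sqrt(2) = (b - 1)*(b + 1)*(b + 2)*(b + 3*sqrt(2))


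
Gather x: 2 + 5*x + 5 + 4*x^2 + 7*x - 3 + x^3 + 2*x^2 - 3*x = x^3 + 6*x^2 + 9*x + 4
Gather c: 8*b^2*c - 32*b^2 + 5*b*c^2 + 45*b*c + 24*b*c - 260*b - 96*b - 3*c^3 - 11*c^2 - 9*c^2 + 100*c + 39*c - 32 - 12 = -32*b^2 - 356*b - 3*c^3 + c^2*(5*b - 20) + c*(8*b^2 + 69*b + 139) - 44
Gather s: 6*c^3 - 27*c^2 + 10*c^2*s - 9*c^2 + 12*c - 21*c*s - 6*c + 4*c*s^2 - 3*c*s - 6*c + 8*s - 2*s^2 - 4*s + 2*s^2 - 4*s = 6*c^3 - 36*c^2 + 4*c*s^2 + s*(10*c^2 - 24*c)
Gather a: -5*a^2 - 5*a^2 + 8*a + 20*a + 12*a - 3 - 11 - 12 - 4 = -10*a^2 + 40*a - 30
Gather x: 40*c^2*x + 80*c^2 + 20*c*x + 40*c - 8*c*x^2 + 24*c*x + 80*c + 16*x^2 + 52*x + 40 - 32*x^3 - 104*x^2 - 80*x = 80*c^2 + 120*c - 32*x^3 + x^2*(-8*c - 88) + x*(40*c^2 + 44*c - 28) + 40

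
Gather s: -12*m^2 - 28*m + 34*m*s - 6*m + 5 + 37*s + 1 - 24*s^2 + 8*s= -12*m^2 - 34*m - 24*s^2 + s*(34*m + 45) + 6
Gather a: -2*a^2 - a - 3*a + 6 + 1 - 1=-2*a^2 - 4*a + 6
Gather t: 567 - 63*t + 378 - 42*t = 945 - 105*t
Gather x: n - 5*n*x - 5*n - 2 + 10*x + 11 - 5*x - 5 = -4*n + x*(5 - 5*n) + 4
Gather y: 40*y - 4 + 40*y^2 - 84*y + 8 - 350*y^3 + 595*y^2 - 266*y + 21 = -350*y^3 + 635*y^2 - 310*y + 25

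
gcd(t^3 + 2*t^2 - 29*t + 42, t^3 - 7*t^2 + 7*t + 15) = t - 3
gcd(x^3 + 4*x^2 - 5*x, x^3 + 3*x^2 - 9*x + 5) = x^2 + 4*x - 5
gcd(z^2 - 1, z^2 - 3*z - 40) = 1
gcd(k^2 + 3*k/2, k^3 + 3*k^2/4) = k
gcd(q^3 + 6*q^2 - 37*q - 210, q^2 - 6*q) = q - 6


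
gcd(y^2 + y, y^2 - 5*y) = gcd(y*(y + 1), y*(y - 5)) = y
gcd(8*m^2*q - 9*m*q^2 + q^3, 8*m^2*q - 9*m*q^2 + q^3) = 8*m^2*q - 9*m*q^2 + q^3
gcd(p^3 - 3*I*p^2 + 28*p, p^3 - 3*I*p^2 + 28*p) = p^3 - 3*I*p^2 + 28*p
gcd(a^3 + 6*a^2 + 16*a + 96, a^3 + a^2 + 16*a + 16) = a^2 + 16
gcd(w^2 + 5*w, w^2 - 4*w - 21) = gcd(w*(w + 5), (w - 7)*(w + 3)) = 1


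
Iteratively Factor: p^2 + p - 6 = (p + 3)*(p - 2)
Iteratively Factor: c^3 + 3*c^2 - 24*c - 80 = (c + 4)*(c^2 - c - 20) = (c - 5)*(c + 4)*(c + 4)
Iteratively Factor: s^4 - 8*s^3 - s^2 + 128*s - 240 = (s - 3)*(s^3 - 5*s^2 - 16*s + 80) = (s - 3)*(s + 4)*(s^2 - 9*s + 20) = (s - 4)*(s - 3)*(s + 4)*(s - 5)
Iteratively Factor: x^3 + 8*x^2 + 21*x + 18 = (x + 2)*(x^2 + 6*x + 9) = (x + 2)*(x + 3)*(x + 3)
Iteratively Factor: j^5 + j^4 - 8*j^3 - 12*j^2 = (j + 2)*(j^4 - j^3 - 6*j^2) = (j - 3)*(j + 2)*(j^3 + 2*j^2) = j*(j - 3)*(j + 2)*(j^2 + 2*j) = j^2*(j - 3)*(j + 2)*(j + 2)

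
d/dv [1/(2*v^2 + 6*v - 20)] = (-v - 3/2)/(v^2 + 3*v - 10)^2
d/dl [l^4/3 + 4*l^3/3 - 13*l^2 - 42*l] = 4*l^3/3 + 4*l^2 - 26*l - 42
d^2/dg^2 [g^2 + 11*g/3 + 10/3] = 2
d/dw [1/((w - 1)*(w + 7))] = 2*(-w - 3)/(w^4 + 12*w^3 + 22*w^2 - 84*w + 49)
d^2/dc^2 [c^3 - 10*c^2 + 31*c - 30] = 6*c - 20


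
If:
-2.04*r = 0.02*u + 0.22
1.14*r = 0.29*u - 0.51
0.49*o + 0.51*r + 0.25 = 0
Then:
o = -0.38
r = -0.12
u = 1.29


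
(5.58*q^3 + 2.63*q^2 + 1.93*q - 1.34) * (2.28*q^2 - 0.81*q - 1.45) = 12.7224*q^5 + 1.4766*q^4 - 5.8209*q^3 - 8.432*q^2 - 1.7131*q + 1.943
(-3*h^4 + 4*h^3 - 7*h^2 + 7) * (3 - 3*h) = 9*h^5 - 21*h^4 + 33*h^3 - 21*h^2 - 21*h + 21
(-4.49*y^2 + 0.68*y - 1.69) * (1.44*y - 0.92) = -6.4656*y^3 + 5.11*y^2 - 3.0592*y + 1.5548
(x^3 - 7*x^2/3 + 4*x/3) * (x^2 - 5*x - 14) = x^5 - 22*x^4/3 - x^3 + 26*x^2 - 56*x/3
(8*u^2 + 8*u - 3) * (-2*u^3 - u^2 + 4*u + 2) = -16*u^5 - 24*u^4 + 30*u^3 + 51*u^2 + 4*u - 6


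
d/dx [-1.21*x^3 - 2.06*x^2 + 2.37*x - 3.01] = -3.63*x^2 - 4.12*x + 2.37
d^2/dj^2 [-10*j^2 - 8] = -20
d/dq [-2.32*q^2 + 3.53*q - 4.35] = 3.53 - 4.64*q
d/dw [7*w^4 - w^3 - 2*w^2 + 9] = w*(28*w^2 - 3*w - 4)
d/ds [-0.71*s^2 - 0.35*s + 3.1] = -1.42*s - 0.35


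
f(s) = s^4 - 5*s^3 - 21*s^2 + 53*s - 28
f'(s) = 4*s^3 - 15*s^2 - 42*s + 53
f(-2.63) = -173.84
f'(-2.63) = -13.06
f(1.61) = -11.25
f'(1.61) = -36.81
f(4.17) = -232.34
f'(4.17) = -92.93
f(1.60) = -10.89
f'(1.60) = -36.22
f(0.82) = -0.97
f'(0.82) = 10.68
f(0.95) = -0.07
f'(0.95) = 2.99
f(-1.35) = -122.20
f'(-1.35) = 72.52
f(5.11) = -290.85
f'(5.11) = -19.57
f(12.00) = 9680.00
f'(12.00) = 4301.00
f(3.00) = -112.00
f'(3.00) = -100.00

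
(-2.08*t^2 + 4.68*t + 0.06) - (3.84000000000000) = -2.08*t^2 + 4.68*t - 3.78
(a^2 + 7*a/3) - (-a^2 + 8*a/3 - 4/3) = 2*a^2 - a/3 + 4/3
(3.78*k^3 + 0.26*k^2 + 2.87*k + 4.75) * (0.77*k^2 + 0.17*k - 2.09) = 2.9106*k^5 + 0.8428*k^4 - 5.6461*k^3 + 3.602*k^2 - 5.1908*k - 9.9275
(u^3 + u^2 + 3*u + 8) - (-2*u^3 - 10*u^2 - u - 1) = 3*u^3 + 11*u^2 + 4*u + 9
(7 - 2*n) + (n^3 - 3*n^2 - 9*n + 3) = n^3 - 3*n^2 - 11*n + 10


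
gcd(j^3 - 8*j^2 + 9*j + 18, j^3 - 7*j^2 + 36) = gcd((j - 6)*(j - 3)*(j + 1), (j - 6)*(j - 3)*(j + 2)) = j^2 - 9*j + 18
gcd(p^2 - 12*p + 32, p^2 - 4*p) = p - 4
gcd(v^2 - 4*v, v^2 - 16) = v - 4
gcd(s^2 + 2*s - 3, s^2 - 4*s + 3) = s - 1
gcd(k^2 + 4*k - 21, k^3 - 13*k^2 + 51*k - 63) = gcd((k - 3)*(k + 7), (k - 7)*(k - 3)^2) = k - 3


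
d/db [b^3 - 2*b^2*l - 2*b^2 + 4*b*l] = 3*b^2 - 4*b*l - 4*b + 4*l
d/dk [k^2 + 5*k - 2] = 2*k + 5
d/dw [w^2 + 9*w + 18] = 2*w + 9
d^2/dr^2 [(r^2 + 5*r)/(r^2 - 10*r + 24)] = 6*(5*r^3 - 24*r^2 - 120*r + 592)/(r^6 - 30*r^5 + 372*r^4 - 2440*r^3 + 8928*r^2 - 17280*r + 13824)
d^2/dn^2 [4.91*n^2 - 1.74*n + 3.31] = 9.82000000000000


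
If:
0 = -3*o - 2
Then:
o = -2/3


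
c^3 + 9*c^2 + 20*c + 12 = (c + 1)*(c + 2)*(c + 6)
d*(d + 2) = d^2 + 2*d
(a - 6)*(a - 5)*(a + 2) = a^3 - 9*a^2 + 8*a + 60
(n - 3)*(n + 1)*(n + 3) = n^3 + n^2 - 9*n - 9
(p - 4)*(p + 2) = p^2 - 2*p - 8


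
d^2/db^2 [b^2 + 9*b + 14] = 2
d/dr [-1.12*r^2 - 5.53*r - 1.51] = -2.24*r - 5.53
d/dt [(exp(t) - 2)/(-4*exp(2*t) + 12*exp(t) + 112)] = ((exp(t) - 2)*(2*exp(t) - 3) - exp(2*t) + 3*exp(t) + 28)*exp(t)/(4*(-exp(2*t) + 3*exp(t) + 28)^2)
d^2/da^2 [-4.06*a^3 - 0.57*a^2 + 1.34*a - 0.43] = -24.36*a - 1.14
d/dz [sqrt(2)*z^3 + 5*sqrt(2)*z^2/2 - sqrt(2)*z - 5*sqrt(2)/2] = sqrt(2)*(3*z^2 + 5*z - 1)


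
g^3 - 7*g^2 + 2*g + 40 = (g - 5)*(g - 4)*(g + 2)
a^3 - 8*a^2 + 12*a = a*(a - 6)*(a - 2)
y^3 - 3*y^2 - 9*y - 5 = (y - 5)*(y + 1)^2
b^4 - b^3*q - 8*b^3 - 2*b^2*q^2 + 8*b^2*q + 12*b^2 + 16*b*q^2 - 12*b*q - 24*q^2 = (b - 6)*(b - 2)*(b - 2*q)*(b + q)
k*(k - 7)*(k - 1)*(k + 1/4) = k^4 - 31*k^3/4 + 5*k^2 + 7*k/4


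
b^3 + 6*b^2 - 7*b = b*(b - 1)*(b + 7)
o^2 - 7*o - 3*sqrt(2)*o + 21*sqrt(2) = (o - 7)*(o - 3*sqrt(2))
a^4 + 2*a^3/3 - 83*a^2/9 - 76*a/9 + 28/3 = (a - 3)*(a - 2/3)*(a + 2)*(a + 7/3)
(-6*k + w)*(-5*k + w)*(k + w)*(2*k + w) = 60*k^4 + 68*k^3*w - k^2*w^2 - 8*k*w^3 + w^4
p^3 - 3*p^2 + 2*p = p*(p - 2)*(p - 1)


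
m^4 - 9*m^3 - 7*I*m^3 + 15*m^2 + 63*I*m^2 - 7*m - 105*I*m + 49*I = (m - 7)*(m - 1)^2*(m - 7*I)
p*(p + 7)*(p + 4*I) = p^3 + 7*p^2 + 4*I*p^2 + 28*I*p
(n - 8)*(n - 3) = n^2 - 11*n + 24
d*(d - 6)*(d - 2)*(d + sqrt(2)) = d^4 - 8*d^3 + sqrt(2)*d^3 - 8*sqrt(2)*d^2 + 12*d^2 + 12*sqrt(2)*d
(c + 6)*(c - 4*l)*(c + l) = c^3 - 3*c^2*l + 6*c^2 - 4*c*l^2 - 18*c*l - 24*l^2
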